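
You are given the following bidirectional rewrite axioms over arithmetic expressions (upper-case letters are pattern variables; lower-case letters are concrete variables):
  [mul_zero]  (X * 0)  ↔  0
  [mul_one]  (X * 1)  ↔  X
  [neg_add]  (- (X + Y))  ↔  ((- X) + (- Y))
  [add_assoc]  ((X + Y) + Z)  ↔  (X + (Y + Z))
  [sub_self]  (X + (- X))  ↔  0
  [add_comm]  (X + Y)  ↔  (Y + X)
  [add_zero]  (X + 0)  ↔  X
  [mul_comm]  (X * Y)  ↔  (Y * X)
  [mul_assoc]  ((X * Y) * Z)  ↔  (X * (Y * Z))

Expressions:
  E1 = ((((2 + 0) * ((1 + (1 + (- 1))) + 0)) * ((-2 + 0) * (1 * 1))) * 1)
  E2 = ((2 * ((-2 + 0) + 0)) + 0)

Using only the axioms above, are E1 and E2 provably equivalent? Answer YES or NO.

(1) (1 + (- 1))  =[sub_self →]=  0    ⊢ ((((2 + 0) * ((1 + 0) + 0)) * ((-2 + 0) * (1 * 1))) * 1)
(2) ((((2 + 0) * ((1 + 0) + 0)) * ((-2 + 0) * (1 * 1))) * 1)  =[mul_assoc →]=  (((2 + 0) * ((1 + 0) + 0)) * (((-2 + 0) * (1 * 1)) * 1))
(3) (1 * 1)  =[mul_one →]=  1    ⊢ (((2 + 0) * ((1 + 0) + 0)) * (((-2 + 0) * 1) * 1))
(4) (1 + 0)  =[add_zero →]=  1    ⊢ (((2 + 0) * (1 + 0)) * (((-2 + 0) * 1) * 1))
(5) (1 + 0)  =[add_zero →]=  1    ⊢ (((2 + 0) * 1) * (((-2 + 0) * 1) * 1))
(6) ((-2 + 0) * 1)  =[mul_one →]=  (-2 + 0)    ⊢ (((2 + 0) * 1) * ((-2 + 0) * 1))
(7) (-2 + 0)  =[add_zero →]=  -2    ⊢ (((2 + 0) * 1) * (-2 * 1))
(8) (2 + 0)  =[add_zero →]=  2    ⊢ ((2 * 1) * (-2 * 1))
(9) ((2 * 1) * (-2 * 1))  =[mul_comm →]=  ((-2 * 1) * (2 * 1))
(10) (2 * 1)  =[mul_one →]=  2    ⊢ ((-2 * 1) * 2)
(11) (-2 * 1)  =[mul_one →]=  -2    ⊢ (-2 * 2)
(12) (-2 * 2)  =[mul_comm →]=  (2 * -2)
(13) -2  =[add_zero ←]=  (-2 + 0)    ⊢ (2 * (-2 + 0))
(14) (2 * (-2 + 0))  =[add_zero ←]=  ((2 * (-2 + 0)) + 0)
(15) -2  =[add_zero ←]=  (-2 + 0)    ⊢ E2

YES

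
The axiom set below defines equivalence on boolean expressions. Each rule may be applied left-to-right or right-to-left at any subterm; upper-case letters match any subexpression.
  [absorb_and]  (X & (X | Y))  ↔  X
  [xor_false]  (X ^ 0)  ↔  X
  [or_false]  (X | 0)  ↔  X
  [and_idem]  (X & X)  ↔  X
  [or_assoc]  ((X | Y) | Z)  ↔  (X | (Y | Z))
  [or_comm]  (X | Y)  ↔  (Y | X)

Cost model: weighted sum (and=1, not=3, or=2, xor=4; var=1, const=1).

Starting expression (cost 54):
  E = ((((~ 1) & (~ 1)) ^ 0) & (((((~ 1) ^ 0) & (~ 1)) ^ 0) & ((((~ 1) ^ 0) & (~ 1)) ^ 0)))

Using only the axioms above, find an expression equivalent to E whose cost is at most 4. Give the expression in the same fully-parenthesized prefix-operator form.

1. [and_idem →] (((((~ 1) ^ 0) & (~ 1)) ^ 0) & ((((~ 1) ^ 0) & (~ 1)) ^ 0))  →  ((((~ 1) ^ 0) & (~ 1)) ^ 0);  E = ((((~ 1) & (~ 1)) ^ 0) & ((((~ 1) ^ 0) & (~ 1)) ^ 0))
2. [xor_false →] ((~ 1) ^ 0)  →  (~ 1);  E = ((((~ 1) & (~ 1)) ^ 0) & (((~ 1) & (~ 1)) ^ 0))
3. [xor_false →] (((~ 1) & (~ 1)) ^ 0)  →  ((~ 1) & (~ 1));  E = ((((~ 1) & (~ 1)) ^ 0) & ((~ 1) & (~ 1)))
4. [xor_false →] (((~ 1) & (~ 1)) ^ 0)  →  ((~ 1) & (~ 1));  E = (((~ 1) & (~ 1)) & ((~ 1) & (~ 1)))
5. [and_idem →] (((~ 1) & (~ 1)) & ((~ 1) & (~ 1)))  →  ((~ 1) & (~ 1))
6. [and_idem →] ((~ 1) & (~ 1))  →  (~ 1);  cost 4 ≤ 4, done

(~ 1)   [cost 4]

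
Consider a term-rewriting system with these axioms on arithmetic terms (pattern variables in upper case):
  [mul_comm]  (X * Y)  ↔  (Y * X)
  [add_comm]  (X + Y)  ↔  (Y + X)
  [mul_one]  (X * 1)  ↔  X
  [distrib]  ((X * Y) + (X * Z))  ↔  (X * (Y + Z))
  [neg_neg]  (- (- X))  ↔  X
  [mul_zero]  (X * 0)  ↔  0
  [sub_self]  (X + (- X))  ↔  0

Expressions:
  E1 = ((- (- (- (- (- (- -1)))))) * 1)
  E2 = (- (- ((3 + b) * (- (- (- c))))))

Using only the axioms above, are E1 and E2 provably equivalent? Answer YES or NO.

The axioms are sound identities: if E1 ↔* E2 then E1 and E2 evaluate identically under any assignment.
Under b=0, c=0: E1 evaluates to -1, E2 to 0. Distinct ⇒ no rewrite sequence connects them.

NO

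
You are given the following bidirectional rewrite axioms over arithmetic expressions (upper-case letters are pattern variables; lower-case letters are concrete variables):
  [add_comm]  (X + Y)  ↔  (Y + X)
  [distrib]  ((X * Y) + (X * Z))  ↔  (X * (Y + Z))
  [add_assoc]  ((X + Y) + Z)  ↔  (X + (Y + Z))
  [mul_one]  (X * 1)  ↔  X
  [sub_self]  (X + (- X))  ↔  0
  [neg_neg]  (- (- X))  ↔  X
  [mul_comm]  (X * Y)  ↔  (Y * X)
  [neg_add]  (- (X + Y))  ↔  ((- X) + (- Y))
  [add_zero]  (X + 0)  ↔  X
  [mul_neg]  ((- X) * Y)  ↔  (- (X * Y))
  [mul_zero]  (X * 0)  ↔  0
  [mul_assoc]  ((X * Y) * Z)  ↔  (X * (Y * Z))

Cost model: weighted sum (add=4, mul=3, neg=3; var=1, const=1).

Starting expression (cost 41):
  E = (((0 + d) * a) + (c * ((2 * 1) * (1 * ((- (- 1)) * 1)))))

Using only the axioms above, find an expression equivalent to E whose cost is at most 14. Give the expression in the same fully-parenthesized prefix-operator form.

((c * 2) + (d * a))   [cost 14]

(1) (- (- 1))  =[neg_neg →]=  1    ⊢ (((0 + d) * a) + (c * ((2 * 1) * (1 * (1 * 1)))))
(2) (1 * 1)  =[mul_one →]=  1    ⊢ (((0 + d) * a) + (c * ((2 * 1) * (1 * 1))))
(3) (1 * 1)  =[mul_one →]=  1    ⊢ (((0 + d) * a) + (c * ((2 * 1) * 1)))
(4) (2 * 1)  =[mul_one →]=  2    ⊢ (((0 + d) * a) + (c * (2 * 1)))
(5) (((0 + d) * a) + (c * (2 * 1)))  =[add_comm →]=  ((c * (2 * 1)) + ((0 + d) * a))
(6) (0 + d)  =[add_comm →]=  (d + 0)    ⊢ ((c * (2 * 1)) + ((d + 0) * a))
(7) (d + 0)  =[add_zero →]=  d    ⊢ ((c * (2 * 1)) + (d * a))
(8) (2 * 1)  =[mul_one →]=  2    ⊢ cost 14, within 14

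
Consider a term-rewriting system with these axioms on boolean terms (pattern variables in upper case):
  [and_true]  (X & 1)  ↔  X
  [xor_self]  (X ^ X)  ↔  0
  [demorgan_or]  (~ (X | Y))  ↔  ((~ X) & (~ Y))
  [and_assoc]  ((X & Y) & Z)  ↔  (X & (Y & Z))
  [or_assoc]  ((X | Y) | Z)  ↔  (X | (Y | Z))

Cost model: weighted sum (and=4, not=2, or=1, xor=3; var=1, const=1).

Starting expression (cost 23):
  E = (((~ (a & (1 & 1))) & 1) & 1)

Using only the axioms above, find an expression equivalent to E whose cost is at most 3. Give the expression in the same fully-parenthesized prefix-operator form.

(~ a)   [cost 3]

step 1: and_true (→) rewrites ((~ (a & (1 & 1))) & 1) into (~ (a & (1 & 1))), now ((~ (a & (1 & 1))) & 1)
step 2: and_true (→) rewrites (1 & 1) into 1, now ((~ (a & 1)) & 1)
step 3: and_true (→) rewrites (a & 1) into a, now ((~ a) & 1)
step 4: and_true (→) rewrites ((~ a) & 1) into (~ a), reaching cost 3 (bound 3)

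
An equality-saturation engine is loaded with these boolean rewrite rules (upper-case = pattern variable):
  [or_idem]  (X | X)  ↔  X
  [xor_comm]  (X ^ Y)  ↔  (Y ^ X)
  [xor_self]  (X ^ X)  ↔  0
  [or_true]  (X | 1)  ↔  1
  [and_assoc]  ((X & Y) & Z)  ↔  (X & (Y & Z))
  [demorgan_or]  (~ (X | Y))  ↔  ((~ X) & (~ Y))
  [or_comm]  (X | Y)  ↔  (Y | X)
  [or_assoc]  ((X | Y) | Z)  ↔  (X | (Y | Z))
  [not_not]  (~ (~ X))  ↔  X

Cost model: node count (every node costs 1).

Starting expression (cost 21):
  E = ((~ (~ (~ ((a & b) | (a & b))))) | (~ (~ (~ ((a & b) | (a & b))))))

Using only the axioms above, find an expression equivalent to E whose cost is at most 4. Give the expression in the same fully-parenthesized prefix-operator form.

(~ (a & b))   [cost 4]

(1) ((~ (~ (~ ((a & b) | (a & b))))) | (~ (~ (~ ((a & b) | (a & b))))))  =[or_idem →]=  (~ (~ (~ ((a & b) | (a & b)))))
(2) (~ (~ (~ ((a & b) | (a & b)))))  =[not_not →]=  (~ ((a & b) | (a & b)))
(3) ((a & b) | (a & b))  =[or_idem →]=  (a & b)    ⊢ cost 4, within 4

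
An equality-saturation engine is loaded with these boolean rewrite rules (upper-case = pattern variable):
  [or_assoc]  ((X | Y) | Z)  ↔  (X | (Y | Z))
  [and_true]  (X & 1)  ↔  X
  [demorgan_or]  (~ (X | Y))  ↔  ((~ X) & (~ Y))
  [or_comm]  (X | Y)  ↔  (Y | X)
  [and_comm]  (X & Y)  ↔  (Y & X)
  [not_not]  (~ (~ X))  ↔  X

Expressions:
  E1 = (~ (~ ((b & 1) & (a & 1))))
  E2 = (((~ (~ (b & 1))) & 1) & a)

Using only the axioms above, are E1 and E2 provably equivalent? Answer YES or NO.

YES

step 1: and_true (→) rewrites (a & 1) into a, now (~ (~ ((b & 1) & a)))
step 2: and_true (→) rewrites (b & 1) into b, now (~ (~ (b & a)))
step 3: not_not (→) rewrites (~ (~ (b & a))) into (b & a)
step 4: not_not (←) rewrites b into (~ (~ b)), now ((~ (~ b)) & a)
step 5: and_true (←) rewrites (~ (~ b)) into ((~ (~ b)) & 1), now (((~ (~ b)) & 1) & a)
step 6: and_true (←) rewrites b into (b & 1), which is E2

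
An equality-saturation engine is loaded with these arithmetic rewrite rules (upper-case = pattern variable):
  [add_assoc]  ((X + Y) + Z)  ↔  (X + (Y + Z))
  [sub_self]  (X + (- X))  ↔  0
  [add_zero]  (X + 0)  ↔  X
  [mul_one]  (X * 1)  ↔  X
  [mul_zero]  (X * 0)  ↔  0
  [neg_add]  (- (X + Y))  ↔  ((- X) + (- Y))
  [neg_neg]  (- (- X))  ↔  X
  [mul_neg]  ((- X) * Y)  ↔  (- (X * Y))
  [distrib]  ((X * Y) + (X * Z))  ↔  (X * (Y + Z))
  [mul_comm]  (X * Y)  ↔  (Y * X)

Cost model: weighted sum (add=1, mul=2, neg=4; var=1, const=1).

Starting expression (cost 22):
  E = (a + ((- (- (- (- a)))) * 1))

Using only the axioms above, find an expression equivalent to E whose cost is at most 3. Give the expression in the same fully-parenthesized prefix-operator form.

(1) ((- (- (- (- a)))) * 1)  =[mul_one →]=  (- (- (- (- a))))    ⊢ (a + (- (- (- (- a)))))
(2) (- (- (- a)))  =[neg_neg →]=  (- a)    ⊢ (a + (- (- a)))
(3) (- (- a))  =[neg_neg →]=  a    ⊢ cost 3, within 3

(a + a)   [cost 3]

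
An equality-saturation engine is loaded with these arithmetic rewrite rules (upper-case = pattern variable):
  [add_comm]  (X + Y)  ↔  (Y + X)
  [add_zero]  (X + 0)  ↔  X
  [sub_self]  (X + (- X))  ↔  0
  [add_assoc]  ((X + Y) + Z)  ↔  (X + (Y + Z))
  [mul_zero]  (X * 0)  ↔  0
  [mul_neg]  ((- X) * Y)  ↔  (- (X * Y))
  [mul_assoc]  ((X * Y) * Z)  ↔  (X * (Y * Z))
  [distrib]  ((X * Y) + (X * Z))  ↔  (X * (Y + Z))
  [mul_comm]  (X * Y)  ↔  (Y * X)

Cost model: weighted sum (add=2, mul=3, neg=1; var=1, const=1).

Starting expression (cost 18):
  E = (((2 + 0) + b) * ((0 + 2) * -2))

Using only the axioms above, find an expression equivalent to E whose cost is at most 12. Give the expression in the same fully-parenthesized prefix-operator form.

1. [add_comm →] (0 + 2)  →  (2 + 0);  E = (((2 + 0) + b) * ((2 + 0) * -2))
2. [add_zero →] (2 + 0)  →  2;  E = (((2 + 0) + b) * (2 * -2))
3. [add_zero →] (2 + 0)  →  2;  cost 12 ≤ 12, done

((2 + b) * (2 * -2))   [cost 12]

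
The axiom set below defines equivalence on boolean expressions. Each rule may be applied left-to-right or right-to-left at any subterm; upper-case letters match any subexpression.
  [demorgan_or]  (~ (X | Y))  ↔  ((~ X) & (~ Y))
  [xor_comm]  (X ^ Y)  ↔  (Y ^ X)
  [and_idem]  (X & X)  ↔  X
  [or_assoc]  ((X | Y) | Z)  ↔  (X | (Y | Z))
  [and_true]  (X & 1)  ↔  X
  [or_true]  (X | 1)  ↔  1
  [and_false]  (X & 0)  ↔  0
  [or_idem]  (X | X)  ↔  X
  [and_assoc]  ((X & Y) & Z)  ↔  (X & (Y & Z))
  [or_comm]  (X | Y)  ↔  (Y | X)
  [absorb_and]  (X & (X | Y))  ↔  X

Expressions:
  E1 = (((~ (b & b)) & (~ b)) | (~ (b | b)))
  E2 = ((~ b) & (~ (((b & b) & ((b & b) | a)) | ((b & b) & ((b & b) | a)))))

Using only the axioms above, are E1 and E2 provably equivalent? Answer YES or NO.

YES

step 1: and_idem (→) rewrites (b & b) into b, now (((~ b) & (~ b)) | (~ (b | b)))
step 2: demorgan_or (→) rewrites (~ (b | b)) into ((~ b) & (~ b)), now (((~ b) & (~ b)) | ((~ b) & (~ b)))
step 3: or_idem (→) rewrites (((~ b) & (~ b)) | ((~ b) & (~ b))) into ((~ b) & (~ b))
step 4: and_idem (←) rewrites b into (b & b), now ((~ b) & (~ (b & b)))
step 5: absorb_and (←) rewrites (b & b) into ((b & b) & ((b & b) | a)), now ((~ b) & (~ ((b & b) & ((b & b) | a))))
step 6: or_idem (←) rewrites ((b & b) & ((b & b) | a)) into (((b & b) & ((b & b) | a)) | ((b & b) & ((b & b) | a))), which is E2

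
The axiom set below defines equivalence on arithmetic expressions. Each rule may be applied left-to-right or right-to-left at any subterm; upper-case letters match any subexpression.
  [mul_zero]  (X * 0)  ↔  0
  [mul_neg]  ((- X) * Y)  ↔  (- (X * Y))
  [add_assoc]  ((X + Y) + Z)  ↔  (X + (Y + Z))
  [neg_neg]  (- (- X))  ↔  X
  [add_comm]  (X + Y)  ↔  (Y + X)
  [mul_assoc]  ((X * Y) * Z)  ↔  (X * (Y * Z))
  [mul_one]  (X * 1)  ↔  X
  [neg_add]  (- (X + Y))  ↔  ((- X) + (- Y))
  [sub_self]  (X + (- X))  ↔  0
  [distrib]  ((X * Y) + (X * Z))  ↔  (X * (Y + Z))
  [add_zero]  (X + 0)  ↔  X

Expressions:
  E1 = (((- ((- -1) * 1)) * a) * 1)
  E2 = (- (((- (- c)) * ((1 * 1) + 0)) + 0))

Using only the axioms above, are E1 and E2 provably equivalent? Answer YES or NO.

NO

The axioms are sound identities: if E1 ↔* E2 then E1 and E2 evaluate identically under any assignment.
Under a=0, c=1: E1 evaluates to 0, E2 to -1. Distinct ⇒ no rewrite sequence connects them.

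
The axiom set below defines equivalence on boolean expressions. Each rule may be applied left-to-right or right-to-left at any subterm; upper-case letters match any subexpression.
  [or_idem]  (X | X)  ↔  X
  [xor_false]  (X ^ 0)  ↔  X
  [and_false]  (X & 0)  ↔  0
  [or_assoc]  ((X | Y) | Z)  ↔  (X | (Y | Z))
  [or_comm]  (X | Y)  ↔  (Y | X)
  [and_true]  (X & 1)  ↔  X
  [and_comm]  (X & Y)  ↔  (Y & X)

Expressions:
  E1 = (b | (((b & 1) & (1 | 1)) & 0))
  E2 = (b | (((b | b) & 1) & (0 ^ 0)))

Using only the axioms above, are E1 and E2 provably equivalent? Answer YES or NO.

(1) (b & 1)  =[and_true →]=  b    ⊢ (b | ((b & (1 | 1)) & 0))
(2) (1 | 1)  =[or_idem →]=  1    ⊢ (b | ((b & 1) & 0))
(3) b  =[or_idem ←]=  (b | b)    ⊢ (b | (((b | b) & 1) & 0))
(4) 0  =[xor_false ←]=  (0 ^ 0)    ⊢ E2

YES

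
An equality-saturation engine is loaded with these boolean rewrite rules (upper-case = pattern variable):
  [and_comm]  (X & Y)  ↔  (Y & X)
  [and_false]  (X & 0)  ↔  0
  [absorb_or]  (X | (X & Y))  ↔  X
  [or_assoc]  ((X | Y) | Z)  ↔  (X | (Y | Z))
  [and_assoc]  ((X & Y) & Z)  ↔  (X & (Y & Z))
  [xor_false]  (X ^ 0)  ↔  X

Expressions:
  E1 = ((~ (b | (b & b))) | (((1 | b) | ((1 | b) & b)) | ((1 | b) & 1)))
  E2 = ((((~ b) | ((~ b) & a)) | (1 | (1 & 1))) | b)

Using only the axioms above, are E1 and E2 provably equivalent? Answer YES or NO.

YES

1. [absorb_or →] (b | (b & b))  →  b;  E1 = ((~ b) | (((1 | b) | ((1 | b) & b)) | ((1 | b) & 1)))
2. [absorb_or →] ((1 | b) | ((1 | b) & b))  →  (1 | b);  E1 = ((~ b) | ((1 | b) | ((1 | b) & 1)))
3. [absorb_or →] ((1 | b) | ((1 | b) & 1))  →  (1 | b);  E1 = ((~ b) | (1 | b))
4. [or_assoc ←] ((~ b) | (1 | b))  →  (((~ b) | 1) | b)
5. [absorb_or ←] 1  →  (1 | (1 & 1));  E1 = (((~ b) | (1 | (1 & 1))) | b)
6. [absorb_or ←] (~ b)  →  ((~ b) | ((~ b) & a));  this is E2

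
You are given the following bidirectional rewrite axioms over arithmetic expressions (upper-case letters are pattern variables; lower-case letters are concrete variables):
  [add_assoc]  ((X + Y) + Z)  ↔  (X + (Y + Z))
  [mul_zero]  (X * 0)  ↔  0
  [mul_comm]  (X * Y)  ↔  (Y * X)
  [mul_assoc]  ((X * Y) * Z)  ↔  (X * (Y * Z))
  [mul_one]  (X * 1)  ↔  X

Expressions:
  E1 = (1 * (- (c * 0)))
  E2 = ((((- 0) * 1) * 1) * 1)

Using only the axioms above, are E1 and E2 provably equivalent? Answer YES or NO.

YES

(1) (c * 0)  =[mul_zero →]=  0    ⊢ (1 * (- 0))
(2) (1 * (- 0))  =[mul_comm →]=  ((- 0) * 1)
(3) (- 0)  =[mul_one ←]=  ((- 0) * 1)    ⊢ (((- 0) * 1) * 1)
(4) (- 0)  =[mul_one ←]=  ((- 0) * 1)    ⊢ E2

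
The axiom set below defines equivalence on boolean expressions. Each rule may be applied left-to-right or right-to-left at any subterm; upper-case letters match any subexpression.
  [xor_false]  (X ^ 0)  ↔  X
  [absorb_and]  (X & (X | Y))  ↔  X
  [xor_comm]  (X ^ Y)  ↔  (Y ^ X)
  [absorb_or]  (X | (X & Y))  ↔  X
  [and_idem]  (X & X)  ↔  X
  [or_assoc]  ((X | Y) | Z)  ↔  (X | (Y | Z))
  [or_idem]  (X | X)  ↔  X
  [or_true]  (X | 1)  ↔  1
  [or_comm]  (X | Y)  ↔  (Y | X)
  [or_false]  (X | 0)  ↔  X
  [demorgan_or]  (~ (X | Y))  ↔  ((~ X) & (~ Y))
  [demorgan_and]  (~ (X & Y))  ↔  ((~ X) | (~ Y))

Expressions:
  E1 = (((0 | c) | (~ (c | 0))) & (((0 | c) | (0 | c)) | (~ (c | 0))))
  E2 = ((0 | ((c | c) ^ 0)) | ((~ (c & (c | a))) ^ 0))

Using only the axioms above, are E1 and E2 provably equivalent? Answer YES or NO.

YES

1. [or_idem →] ((0 | c) | (0 | c))  →  (0 | c);  E1 = (((0 | c) | (~ (c | 0))) & ((0 | c) | (~ (c | 0))))
2. [and_idem →] (((0 | c) | (~ (c | 0))) & ((0 | c) | (~ (c | 0))))  →  ((0 | c) | (~ (c | 0)))
3. [or_false →] (c | 0)  →  c;  E1 = ((0 | c) | (~ c))
4. [xor_false ←] (~ c)  →  ((~ c) ^ 0);  E1 = ((0 | c) | ((~ c) ^ 0))
5. [or_idem ←] c  →  (c | c);  E1 = ((0 | (c | c)) | ((~ c) ^ 0))
6. [xor_false ←] (c | c)  →  ((c | c) ^ 0);  E1 = ((0 | ((c | c) ^ 0)) | ((~ c) ^ 0))
7. [absorb_and ←] c  →  (c & (c | a));  this is E2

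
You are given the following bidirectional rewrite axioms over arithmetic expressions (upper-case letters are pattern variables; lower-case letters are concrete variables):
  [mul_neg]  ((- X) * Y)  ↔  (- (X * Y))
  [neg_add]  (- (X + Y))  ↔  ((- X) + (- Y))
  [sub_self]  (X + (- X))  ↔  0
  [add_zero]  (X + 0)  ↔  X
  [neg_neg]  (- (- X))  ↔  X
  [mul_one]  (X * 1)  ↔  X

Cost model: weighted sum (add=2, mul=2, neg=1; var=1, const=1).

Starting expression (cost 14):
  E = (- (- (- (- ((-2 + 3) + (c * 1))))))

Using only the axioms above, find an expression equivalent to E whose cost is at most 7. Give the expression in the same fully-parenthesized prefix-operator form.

(1) (- (- (- ((-2 + 3) + (c * 1)))))  =[neg_neg →]=  (- ((-2 + 3) + (c * 1)))    ⊢ (- (- ((-2 + 3) + (c * 1))))
(2) (c * 1)  =[mul_one →]=  c    ⊢ (- (- ((-2 + 3) + c)))
(3) (- (- ((-2 + 3) + c)))  =[neg_neg →]=  ((-2 + 3) + c)    ⊢ cost 7, within 7

((-2 + 3) + c)   [cost 7]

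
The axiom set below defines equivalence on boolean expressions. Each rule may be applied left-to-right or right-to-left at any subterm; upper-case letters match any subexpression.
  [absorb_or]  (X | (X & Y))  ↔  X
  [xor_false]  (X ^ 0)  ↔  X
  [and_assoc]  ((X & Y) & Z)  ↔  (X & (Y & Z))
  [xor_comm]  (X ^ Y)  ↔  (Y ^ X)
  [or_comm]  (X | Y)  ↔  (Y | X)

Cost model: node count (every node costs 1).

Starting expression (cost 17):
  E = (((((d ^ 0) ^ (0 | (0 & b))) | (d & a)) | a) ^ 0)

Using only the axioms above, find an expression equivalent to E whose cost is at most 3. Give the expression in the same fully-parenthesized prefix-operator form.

(d | a)   [cost 3]

1. [absorb_or →] (0 | (0 & b))  →  0;  E = (((((d ^ 0) ^ 0) | (d & a)) | a) ^ 0)
2. [xor_false →] ((d ^ 0) ^ 0)  →  (d ^ 0);  E = ((((d ^ 0) | (d & a)) | a) ^ 0)
3. [xor_false →] ((((d ^ 0) | (d & a)) | a) ^ 0)  →  (((d ^ 0) | (d & a)) | a)
4. [xor_false →] (d ^ 0)  →  d;  E = ((d | (d & a)) | a)
5. [absorb_or →] (d | (d & a))  →  d;  cost 3 ≤ 3, done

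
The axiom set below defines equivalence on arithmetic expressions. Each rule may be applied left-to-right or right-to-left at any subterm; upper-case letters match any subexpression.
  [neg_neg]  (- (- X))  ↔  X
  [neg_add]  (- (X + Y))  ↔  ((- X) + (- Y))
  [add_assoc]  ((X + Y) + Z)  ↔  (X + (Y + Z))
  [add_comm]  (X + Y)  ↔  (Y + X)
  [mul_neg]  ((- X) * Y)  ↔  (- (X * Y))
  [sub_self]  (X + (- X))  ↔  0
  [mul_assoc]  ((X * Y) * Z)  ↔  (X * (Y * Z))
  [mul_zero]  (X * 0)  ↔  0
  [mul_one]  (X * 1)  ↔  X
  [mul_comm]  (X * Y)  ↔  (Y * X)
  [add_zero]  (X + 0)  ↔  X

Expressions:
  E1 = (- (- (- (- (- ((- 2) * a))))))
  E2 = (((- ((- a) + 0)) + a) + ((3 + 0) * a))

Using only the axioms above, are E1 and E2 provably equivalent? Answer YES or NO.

Every axiom is a valid identity, so a rewrite proof would force E1 and E2 to agree under every assignment.
At a=1: E1 = 2 but E2 = 5; they differ, so no derivation exists.

NO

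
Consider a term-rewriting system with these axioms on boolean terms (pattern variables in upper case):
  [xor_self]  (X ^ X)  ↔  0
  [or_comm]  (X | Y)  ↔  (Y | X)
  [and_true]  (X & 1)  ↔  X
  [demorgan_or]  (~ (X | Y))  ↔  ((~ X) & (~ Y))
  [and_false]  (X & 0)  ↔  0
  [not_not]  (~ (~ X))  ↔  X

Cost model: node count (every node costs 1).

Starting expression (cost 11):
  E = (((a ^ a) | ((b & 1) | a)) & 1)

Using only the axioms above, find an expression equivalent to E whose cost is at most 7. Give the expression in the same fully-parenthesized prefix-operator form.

((a ^ a) | (a | b))   [cost 7]

step 1: or_comm (→) rewrites ((b & 1) | a) into (a | (b & 1)), now (((a ^ a) | (a | (b & 1))) & 1)
step 2: and_true (→) rewrites (((a ^ a) | (a | (b & 1))) & 1) into ((a ^ a) | (a | (b & 1)))
step 3: and_true (→) rewrites (b & 1) into b, reaching cost 7 (bound 7)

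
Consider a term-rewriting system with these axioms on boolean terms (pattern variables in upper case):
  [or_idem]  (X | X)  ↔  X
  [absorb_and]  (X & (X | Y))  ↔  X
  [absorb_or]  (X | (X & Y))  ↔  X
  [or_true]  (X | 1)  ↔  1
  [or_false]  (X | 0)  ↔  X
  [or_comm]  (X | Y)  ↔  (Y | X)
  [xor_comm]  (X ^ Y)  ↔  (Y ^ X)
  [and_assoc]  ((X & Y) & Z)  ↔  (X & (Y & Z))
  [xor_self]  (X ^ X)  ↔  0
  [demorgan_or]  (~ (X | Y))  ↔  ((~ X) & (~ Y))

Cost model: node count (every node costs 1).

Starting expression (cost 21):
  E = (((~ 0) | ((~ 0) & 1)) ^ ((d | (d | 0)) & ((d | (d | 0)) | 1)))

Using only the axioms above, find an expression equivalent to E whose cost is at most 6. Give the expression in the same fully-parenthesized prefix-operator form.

1. [absorb_or →] ((~ 0) | ((~ 0) & 1))  →  (~ 0);  E = ((~ 0) ^ ((d | (d | 0)) & ((d | (d | 0)) | 1)))
2. [absorb_and →] ((d | (d | 0)) & ((d | (d | 0)) | 1))  →  (d | (d | 0));  E = ((~ 0) ^ (d | (d | 0)))
3. [or_false →] (d | 0)  →  d;  cost 6 ≤ 6, done

((~ 0) ^ (d | d))   [cost 6]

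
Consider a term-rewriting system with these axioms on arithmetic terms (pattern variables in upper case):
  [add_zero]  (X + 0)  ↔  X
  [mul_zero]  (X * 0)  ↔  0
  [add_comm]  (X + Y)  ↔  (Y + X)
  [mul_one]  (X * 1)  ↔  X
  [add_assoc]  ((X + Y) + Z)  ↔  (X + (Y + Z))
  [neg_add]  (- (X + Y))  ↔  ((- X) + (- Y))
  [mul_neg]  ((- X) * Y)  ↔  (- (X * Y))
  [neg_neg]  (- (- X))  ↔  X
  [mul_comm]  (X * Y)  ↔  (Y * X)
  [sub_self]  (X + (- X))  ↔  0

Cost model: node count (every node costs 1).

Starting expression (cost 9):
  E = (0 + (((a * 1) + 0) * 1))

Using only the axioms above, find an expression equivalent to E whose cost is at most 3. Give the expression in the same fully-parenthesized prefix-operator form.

(1) ((a * 1) + 0)  =[add_zero →]=  (a * 1)    ⊢ (0 + ((a * 1) * 1))
(2) (0 + ((a * 1) * 1))  =[add_comm →]=  (((a * 1) * 1) + 0)
(3) ((a * 1) * 1)  =[mul_one →]=  (a * 1)    ⊢ ((a * 1) + 0)
(4) ((a * 1) + 0)  =[add_zero →]=  (a * 1)    ⊢ cost 3, within 3

(a * 1)   [cost 3]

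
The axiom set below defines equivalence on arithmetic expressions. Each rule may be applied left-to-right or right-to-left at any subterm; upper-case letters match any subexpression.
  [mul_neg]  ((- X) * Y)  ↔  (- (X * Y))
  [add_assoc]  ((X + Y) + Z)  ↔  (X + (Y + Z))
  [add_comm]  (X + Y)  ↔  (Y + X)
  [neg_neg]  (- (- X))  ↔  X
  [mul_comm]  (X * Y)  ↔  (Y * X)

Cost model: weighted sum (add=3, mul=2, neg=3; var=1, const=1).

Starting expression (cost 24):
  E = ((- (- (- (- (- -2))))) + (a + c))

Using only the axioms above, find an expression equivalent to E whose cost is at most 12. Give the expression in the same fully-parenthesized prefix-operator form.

((a + c) + (- -2))   [cost 12]

step 1: neg_neg (→) rewrites (- (- (- -2))) into (- -2), now ((- (- (- -2))) + (a + c))
step 2: add_comm (→) rewrites ((- (- (- -2))) + (a + c)) into ((a + c) + (- (- (- -2))))
step 3: neg_neg (→) rewrites (- (- (- -2))) into (- -2), reaching cost 12 (bound 12)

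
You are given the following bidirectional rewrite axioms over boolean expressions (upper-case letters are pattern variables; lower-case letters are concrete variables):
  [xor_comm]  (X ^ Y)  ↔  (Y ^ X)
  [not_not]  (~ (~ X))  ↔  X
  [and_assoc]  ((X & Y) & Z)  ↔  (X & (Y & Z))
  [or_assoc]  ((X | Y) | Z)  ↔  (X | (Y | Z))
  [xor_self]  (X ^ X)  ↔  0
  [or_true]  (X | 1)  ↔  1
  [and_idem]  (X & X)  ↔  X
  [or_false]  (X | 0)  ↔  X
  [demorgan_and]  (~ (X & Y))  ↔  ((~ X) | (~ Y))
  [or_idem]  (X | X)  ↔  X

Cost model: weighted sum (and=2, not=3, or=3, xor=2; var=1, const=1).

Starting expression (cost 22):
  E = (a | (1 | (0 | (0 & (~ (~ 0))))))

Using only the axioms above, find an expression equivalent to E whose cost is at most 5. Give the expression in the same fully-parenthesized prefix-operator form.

(a | 1)   [cost 5]

step 1: not_not (→) rewrites (~ (~ 0)) into 0, now (a | (1 | (0 | (0 & 0))))
step 2: and_idem (→) rewrites (0 & 0) into 0, now (a | (1 | (0 | 0)))
step 3: or_false (→) rewrites (0 | 0) into 0, now (a | (1 | 0))
step 4: or_false (→) rewrites (1 | 0) into 1, reaching cost 5 (bound 5)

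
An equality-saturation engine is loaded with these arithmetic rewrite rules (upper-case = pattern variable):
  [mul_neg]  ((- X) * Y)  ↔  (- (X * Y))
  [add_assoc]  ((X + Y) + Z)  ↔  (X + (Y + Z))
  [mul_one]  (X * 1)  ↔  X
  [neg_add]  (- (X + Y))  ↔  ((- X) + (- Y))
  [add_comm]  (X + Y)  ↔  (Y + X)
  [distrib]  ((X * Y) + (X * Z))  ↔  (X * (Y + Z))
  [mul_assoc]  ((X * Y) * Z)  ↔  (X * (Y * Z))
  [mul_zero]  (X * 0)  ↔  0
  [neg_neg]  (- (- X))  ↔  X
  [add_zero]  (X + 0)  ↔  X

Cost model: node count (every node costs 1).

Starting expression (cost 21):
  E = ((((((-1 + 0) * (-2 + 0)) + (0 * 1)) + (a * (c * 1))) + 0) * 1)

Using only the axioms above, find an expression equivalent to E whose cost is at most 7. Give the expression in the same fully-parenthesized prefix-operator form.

step 1: mul_one (→) rewrites ((((((-1 + 0) * (-2 + 0)) + (0 * 1)) + (a * (c * 1))) + 0) * 1) into (((((-1 + 0) * (-2 + 0)) + (0 * 1)) + (a * (c * 1))) + 0)
step 2: add_zero (→) rewrites (-2 + 0) into -2, now (((((-1 + 0) * -2) + (0 * 1)) + (a * (c * 1))) + 0)
step 3: add_zero (→) rewrites (-1 + 0) into -1, now ((((-1 * -2) + (0 * 1)) + (a * (c * 1))) + 0)
step 4: add_comm (→) rewrites ((-1 * -2) + (0 * 1)) into ((0 * 1) + (-1 * -2)), now ((((0 * 1) + (-1 * -2)) + (a * (c * 1))) + 0)
step 5: add_zero (→) rewrites ((((0 * 1) + (-1 * -2)) + (a * (c * 1))) + 0) into (((0 * 1) + (-1 * -2)) + (a * (c * 1)))
step 6: add_comm (→) rewrites ((0 * 1) + (-1 * -2)) into ((-1 * -2) + (0 * 1)), now (((-1 * -2) + (0 * 1)) + (a * (c * 1)))
step 7: mul_one (→) rewrites (c * 1) into c, now (((-1 * -2) + (0 * 1)) + (a * c))
step 8: mul_one (→) rewrites (0 * 1) into 0, now (((-1 * -2) + 0) + (a * c))
step 9: add_zero (→) rewrites ((-1 * -2) + 0) into (-1 * -2), reaching cost 7 (bound 7)

((-1 * -2) + (a * c))   [cost 7]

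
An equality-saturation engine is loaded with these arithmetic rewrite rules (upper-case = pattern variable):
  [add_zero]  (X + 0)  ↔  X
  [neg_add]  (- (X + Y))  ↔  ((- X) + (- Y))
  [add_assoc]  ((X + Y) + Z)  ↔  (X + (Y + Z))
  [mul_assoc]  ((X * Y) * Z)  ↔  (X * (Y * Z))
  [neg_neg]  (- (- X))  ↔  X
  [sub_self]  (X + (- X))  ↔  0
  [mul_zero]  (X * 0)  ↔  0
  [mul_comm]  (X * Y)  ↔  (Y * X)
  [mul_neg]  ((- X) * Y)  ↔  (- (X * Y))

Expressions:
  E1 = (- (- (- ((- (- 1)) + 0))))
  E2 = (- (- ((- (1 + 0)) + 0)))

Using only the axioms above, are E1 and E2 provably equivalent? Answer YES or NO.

YES

step 1: add_zero (→) rewrites ((- (- 1)) + 0) into (- (- 1)), now (- (- (- (- (- 1)))))
step 2: neg_neg (→) rewrites (- (- (- (- 1)))) into (- (- 1)), now (- (- (- 1)))
step 3: add_zero (←) rewrites 1 into (1 + 0), now (- (- (- (1 + 0))))
step 4: add_zero (←) rewrites (- (1 + 0)) into ((- (1 + 0)) + 0), which is E2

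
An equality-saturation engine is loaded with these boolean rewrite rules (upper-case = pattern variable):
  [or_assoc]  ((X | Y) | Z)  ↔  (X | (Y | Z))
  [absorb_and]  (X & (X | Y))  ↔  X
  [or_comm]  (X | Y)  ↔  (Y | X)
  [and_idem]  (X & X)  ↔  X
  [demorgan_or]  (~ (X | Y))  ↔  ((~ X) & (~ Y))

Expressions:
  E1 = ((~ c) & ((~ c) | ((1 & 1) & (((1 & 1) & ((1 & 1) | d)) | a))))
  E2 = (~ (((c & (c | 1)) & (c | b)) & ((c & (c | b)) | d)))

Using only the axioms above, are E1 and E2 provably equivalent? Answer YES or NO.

YES

1. [absorb_and →] ((1 & 1) & ((1 & 1) | d))  →  (1 & 1);  E1 = ((~ c) & ((~ c) | ((1 & 1) & ((1 & 1) | a))))
2. [absorb_and →] ((1 & 1) & ((1 & 1) | a))  →  (1 & 1);  E1 = ((~ c) & ((~ c) | (1 & 1)))
3. [and_idem →] (1 & 1)  →  1;  E1 = ((~ c) & ((~ c) | 1))
4. [absorb_and →] ((~ c) & ((~ c) | 1))  →  (~ c)
5. [absorb_and ←] c  →  (c & (c | b));  E1 = (~ (c & (c | b)))
6. [absorb_and ←] (c & (c | b))  →  ((c & (c | b)) & ((c & (c | b)) | d));  E1 = (~ ((c & (c | b)) & ((c & (c | b)) | d)))
7. [absorb_and ←] c  →  (c & (c | 1));  this is E2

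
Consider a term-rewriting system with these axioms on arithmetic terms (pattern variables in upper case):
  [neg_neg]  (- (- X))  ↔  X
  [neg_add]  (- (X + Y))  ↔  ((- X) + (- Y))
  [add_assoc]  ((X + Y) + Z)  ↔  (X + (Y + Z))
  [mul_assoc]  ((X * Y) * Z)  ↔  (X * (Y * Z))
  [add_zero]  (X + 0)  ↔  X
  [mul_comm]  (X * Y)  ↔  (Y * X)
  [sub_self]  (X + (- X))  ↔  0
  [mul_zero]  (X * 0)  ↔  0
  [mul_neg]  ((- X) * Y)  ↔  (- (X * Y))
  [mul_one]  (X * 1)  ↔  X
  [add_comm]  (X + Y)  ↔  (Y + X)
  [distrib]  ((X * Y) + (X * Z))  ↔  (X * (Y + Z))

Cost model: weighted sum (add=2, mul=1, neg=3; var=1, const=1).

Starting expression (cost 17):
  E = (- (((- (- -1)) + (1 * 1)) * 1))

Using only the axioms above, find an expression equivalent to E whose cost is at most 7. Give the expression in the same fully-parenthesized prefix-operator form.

(- (-1 + 1))   [cost 7]

step 1: neg_neg (→) rewrites (- (- -1)) into -1, now (- ((-1 + (1 * 1)) * 1))
step 2: mul_one (→) rewrites ((-1 + (1 * 1)) * 1) into (-1 + (1 * 1)), now (- (-1 + (1 * 1)))
step 3: mul_one (→) rewrites (1 * 1) into 1, reaching cost 7 (bound 7)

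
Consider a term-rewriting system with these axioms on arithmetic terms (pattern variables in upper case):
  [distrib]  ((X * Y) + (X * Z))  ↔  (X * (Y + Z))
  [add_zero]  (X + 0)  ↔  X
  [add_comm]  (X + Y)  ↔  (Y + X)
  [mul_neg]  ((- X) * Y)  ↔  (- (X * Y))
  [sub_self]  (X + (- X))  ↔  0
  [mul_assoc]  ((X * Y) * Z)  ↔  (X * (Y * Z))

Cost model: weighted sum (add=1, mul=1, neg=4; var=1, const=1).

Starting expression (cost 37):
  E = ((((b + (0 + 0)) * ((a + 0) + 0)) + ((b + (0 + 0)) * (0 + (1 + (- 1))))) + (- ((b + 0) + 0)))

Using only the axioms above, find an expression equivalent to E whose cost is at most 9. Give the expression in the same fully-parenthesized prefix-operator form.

((b * a) + (- b))   [cost 9]

(1) (1 + (- 1))  =[sub_self →]=  0    ⊢ ((((b + (0 + 0)) * ((a + 0) + 0)) + ((b + (0 + 0)) * (0 + 0))) + (- ((b + 0) + 0)))
(2) (0 + 0)  =[add_zero →]=  0    ⊢ ((((b + 0) * ((a + 0) + 0)) + ((b + (0 + 0)) * (0 + 0))) + (- ((b + 0) + 0)))
(3) (b + 0)  =[add_zero →]=  b    ⊢ (((b * ((a + 0) + 0)) + ((b + (0 + 0)) * (0 + 0))) + (- ((b + 0) + 0)))
(4) (0 + 0)  =[add_zero →]=  0    ⊢ (((b * ((a + 0) + 0)) + ((b + (0 + 0)) * 0)) + (- ((b + 0) + 0)))
(5) ((b + 0) + 0)  =[add_zero →]=  (b + 0)    ⊢ (((b * ((a + 0) + 0)) + ((b + (0 + 0)) * 0)) + (- (b + 0)))
(6) (0 + 0)  =[add_zero →]=  0    ⊢ (((b * ((a + 0) + 0)) + ((b + 0) * 0)) + (- (b + 0)))
(7) (b + 0)  =[add_zero →]=  b    ⊢ (((b * ((a + 0) + 0)) + ((b + 0) * 0)) + (- b))
(8) (a + 0)  =[add_zero →]=  a    ⊢ (((b * (a + 0)) + ((b + 0) * 0)) + (- b))
(9) (b + 0)  =[add_zero →]=  b    ⊢ (((b * (a + 0)) + (b * 0)) + (- b))
(10) (a + 0)  =[add_zero →]=  a    ⊢ (((b * a) + (b * 0)) + (- b))
(11) ((b * a) + (b * 0))  =[distrib →]=  (b * (a + 0))    ⊢ ((b * (a + 0)) + (- b))
(12) (a + 0)  =[add_zero →]=  a    ⊢ cost 9, within 9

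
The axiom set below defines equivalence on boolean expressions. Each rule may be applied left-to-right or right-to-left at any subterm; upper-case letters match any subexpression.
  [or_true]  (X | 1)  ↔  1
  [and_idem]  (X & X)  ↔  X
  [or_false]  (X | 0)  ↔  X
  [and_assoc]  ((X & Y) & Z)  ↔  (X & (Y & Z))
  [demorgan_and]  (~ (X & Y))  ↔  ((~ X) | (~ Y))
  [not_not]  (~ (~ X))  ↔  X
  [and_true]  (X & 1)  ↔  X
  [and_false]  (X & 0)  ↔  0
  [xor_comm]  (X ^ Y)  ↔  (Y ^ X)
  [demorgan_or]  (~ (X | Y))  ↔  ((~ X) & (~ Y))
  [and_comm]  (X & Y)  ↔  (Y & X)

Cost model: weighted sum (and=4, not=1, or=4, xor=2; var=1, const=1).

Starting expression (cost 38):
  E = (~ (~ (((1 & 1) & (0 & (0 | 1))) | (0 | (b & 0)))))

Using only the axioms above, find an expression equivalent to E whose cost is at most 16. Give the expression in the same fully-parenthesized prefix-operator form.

((1 & 0) | (0 | 0))   [cost 16]

(1) (0 | 1)  =[or_true →]=  1    ⊢ (~ (~ (((1 & 1) & (0 & 1)) | (0 | (b & 0)))))
(2) (b & 0)  =[and_false →]=  0    ⊢ (~ (~ (((1 & 1) & (0 & 1)) | (0 | 0))))
(3) (0 & 1)  =[and_true →]=  0    ⊢ (~ (~ (((1 & 1) & 0) | (0 | 0))))
(4) (1 & 1)  =[and_true →]=  1    ⊢ (~ (~ ((1 & 0) | (0 | 0))))
(5) (~ (~ ((1 & 0) | (0 | 0))))  =[not_not →]=  ((1 & 0) | (0 | 0))    ⊢ cost 16, within 16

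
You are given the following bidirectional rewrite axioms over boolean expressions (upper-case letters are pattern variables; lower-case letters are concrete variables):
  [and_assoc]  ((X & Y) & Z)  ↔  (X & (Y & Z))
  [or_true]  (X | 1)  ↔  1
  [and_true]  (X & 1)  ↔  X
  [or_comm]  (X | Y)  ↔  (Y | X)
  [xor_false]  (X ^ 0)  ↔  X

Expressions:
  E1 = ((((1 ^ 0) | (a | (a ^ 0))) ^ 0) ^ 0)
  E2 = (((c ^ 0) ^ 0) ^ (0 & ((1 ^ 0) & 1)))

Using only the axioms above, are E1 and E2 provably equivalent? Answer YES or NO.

The axioms are sound identities: if E1 ↔* E2 then E1 and E2 evaluate identically under any assignment.
Under a=0, c=0: E1 evaluates to 1, E2 to 0. Distinct ⇒ no rewrite sequence connects them.

NO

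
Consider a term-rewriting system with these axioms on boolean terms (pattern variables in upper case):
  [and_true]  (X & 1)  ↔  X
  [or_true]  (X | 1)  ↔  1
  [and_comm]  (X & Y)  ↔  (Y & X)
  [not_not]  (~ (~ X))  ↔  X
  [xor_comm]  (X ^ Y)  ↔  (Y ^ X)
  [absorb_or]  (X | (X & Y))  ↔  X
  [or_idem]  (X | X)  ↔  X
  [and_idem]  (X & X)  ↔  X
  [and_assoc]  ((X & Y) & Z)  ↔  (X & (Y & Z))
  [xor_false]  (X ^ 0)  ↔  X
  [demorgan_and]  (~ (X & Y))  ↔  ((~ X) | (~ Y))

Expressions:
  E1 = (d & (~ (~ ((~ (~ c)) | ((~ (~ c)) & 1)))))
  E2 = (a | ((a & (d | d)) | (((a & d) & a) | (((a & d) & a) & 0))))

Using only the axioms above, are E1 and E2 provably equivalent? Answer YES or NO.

NO

Every axiom is a valid identity, so a rewrite proof would force E1 and E2 to agree under every assignment.
At a=0, c=1, d=1: E1 = 1 but E2 = 0; they differ, so no derivation exists.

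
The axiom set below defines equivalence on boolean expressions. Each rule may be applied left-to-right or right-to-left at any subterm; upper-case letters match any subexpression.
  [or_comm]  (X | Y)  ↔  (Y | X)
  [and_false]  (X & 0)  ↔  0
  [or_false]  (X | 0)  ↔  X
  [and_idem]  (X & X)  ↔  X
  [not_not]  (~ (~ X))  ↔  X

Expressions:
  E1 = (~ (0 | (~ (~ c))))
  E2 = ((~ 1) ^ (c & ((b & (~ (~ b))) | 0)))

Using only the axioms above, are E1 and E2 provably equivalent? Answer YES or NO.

Every axiom is a valid identity, so a rewrite proof would force E1 and E2 to agree under every assignment.
At b=0, c=0: E1 = 1 but E2 = 0; they differ, so no derivation exists.

NO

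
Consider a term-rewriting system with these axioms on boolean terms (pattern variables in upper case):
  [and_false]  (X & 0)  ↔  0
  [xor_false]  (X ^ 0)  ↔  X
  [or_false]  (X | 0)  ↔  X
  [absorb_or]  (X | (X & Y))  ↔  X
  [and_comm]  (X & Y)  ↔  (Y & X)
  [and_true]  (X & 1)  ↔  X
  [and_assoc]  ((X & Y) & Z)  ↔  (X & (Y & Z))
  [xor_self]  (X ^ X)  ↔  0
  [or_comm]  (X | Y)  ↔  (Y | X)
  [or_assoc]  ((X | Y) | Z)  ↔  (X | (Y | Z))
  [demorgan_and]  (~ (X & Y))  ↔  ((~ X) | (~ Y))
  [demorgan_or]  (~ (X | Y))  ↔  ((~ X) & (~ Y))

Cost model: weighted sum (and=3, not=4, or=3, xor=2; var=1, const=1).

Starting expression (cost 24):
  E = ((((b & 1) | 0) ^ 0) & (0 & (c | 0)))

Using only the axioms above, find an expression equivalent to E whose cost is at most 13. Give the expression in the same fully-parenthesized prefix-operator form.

1. [or_false →] (c | 0)  →  c;  E = ((((b & 1) | 0) ^ 0) & (0 & c))
2. [xor_false →] (((b & 1) | 0) ^ 0)  →  ((b & 1) | 0);  E = (((b & 1) | 0) & (0 & c))
3. [and_true →] (b & 1)  →  b;  cost 13 ≤ 13, done

((b | 0) & (0 & c))   [cost 13]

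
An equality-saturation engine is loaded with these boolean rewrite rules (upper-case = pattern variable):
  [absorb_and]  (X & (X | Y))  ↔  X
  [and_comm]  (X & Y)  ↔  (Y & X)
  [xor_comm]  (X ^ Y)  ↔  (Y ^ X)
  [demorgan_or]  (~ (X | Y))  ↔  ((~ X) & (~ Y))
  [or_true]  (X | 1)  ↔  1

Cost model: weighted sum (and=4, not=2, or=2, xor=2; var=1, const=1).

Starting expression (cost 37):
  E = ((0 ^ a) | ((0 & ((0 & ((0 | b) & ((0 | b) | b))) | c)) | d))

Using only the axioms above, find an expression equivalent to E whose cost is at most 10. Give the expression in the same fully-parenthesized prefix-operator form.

step 1: absorb_and (→) rewrites ((0 | b) & ((0 | b) | b)) into (0 | b), now ((0 ^ a) | ((0 & ((0 & (0 | b)) | c)) | d))
step 2: absorb_and (→) rewrites (0 & (0 | b)) into 0, now ((0 ^ a) | ((0 & (0 | c)) | d))
step 3: absorb_and (→) rewrites (0 & (0 | c)) into 0, reaching cost 10 (bound 10)

((0 ^ a) | (0 | d))   [cost 10]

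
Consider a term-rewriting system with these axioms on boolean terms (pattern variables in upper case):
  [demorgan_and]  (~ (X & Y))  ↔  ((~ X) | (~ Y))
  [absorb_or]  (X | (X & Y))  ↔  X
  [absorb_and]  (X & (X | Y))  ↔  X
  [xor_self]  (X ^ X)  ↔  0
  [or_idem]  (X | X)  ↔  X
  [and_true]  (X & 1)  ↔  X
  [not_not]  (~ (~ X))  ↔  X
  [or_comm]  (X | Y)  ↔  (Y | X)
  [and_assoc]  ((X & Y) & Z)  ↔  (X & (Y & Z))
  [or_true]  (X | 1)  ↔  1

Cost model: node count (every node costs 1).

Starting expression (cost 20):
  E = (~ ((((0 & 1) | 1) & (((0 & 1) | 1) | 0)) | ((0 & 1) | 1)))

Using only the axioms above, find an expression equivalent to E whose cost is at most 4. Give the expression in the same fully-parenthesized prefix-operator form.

(1) (((0 & 1) | 1) & (((0 & 1) | 1) | 0))  =[absorb_and →]=  ((0 & 1) | 1)    ⊢ (~ (((0 & 1) | 1) | ((0 & 1) | 1)))
(2) (((0 & 1) | 1) | ((0 & 1) | 1))  =[or_idem →]=  ((0 & 1) | 1)    ⊢ (~ ((0 & 1) | 1))
(3) (0 & 1)  =[and_true →]=  0    ⊢ cost 4, within 4

(~ (0 | 1))   [cost 4]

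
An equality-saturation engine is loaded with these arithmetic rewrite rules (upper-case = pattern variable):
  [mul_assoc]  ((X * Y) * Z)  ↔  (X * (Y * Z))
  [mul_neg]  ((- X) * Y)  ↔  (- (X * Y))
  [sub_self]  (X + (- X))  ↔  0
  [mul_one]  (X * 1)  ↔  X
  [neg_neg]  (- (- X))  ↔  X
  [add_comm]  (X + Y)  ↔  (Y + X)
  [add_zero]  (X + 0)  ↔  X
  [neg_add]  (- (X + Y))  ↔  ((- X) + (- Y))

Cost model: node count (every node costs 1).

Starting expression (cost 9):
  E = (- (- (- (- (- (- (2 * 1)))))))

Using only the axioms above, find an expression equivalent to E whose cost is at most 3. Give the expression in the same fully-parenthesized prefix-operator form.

step 1: neg_neg (→) rewrites (- (- (- (- (2 * 1))))) into (- (- (2 * 1))), now (- (- (- (- (2 * 1)))))
step 2: mul_one (→) rewrites (2 * 1) into 2, now (- (- (- (- 2))))
step 3: neg_neg (→) rewrites (- (- (- 2))) into (- 2), reaching cost 3 (bound 3)

(- (- 2))   [cost 3]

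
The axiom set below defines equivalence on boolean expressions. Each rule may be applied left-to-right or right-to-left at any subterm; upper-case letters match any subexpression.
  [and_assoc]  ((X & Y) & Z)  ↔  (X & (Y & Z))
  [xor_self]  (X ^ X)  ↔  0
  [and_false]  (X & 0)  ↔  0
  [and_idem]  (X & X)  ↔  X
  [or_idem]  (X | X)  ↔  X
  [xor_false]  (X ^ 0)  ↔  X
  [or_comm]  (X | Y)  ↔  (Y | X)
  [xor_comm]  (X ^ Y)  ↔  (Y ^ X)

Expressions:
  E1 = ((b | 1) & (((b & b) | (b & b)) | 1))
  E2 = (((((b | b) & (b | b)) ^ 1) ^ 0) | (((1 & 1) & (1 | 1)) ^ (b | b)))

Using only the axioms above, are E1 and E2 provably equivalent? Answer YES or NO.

NO

The axioms are sound identities: if E1 ↔* E2 then E1 and E2 evaluate identically under any assignment.
Under b=1: E1 evaluates to 1, E2 to 0. Distinct ⇒ no rewrite sequence connects them.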